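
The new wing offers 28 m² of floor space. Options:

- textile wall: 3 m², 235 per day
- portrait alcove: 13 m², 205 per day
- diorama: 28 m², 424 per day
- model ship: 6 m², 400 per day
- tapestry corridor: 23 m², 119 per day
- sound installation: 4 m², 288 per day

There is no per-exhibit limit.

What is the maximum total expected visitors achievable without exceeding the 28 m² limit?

Filling by ratio: 9×textile wall for 2115, with 1 m² left unused.
Replace textile wall with sound installation: the trade gains 53 net, giving 2168 at 28 m².

2168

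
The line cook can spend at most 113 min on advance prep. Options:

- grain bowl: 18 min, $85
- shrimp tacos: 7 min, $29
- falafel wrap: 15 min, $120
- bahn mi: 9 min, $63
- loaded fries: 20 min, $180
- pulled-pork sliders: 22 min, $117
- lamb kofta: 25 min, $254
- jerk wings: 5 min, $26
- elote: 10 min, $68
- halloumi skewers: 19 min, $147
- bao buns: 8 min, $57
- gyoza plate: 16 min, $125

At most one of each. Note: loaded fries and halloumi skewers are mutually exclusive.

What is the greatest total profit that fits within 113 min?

Density check — lamb kofta 10.16, loaded fries 9.00, falafel wrap 8.00 are the best per min.
Shrimp tacos + falafel wrap + bahn mi + loaded fries + lamb kofta + elote + bao buns + gyoza plate uses 110 of the 113 min and totals 896.
The closest alternative, grain bowl + falafel wrap + bahn mi + loaded fries + lamb kofta + elote + gyoza plate, reaches only 895.

896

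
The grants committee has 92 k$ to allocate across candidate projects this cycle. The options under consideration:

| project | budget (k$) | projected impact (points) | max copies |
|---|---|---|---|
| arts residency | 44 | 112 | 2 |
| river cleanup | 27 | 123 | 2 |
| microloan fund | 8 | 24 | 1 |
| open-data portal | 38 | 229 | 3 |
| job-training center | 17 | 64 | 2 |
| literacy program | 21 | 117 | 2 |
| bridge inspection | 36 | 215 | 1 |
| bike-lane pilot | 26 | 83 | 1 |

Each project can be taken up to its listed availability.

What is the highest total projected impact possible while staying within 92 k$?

508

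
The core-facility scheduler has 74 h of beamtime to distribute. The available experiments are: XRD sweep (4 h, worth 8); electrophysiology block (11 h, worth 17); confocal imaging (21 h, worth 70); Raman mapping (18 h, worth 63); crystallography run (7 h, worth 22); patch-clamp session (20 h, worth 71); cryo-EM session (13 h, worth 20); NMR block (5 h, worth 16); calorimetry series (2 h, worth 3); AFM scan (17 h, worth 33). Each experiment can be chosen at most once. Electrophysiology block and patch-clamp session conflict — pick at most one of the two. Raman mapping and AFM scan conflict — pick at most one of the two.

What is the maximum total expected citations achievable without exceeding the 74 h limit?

245

By expected citations per h: patch-clamp session 3.55, Raman mapping 3.50, confocal imaging 3.33, NMR block 3.20 lead.
Best packing: confocal imaging + Raman mapping + crystallography run + patch-clamp session + NMR block + calorimetry series — 73 h, 245 total.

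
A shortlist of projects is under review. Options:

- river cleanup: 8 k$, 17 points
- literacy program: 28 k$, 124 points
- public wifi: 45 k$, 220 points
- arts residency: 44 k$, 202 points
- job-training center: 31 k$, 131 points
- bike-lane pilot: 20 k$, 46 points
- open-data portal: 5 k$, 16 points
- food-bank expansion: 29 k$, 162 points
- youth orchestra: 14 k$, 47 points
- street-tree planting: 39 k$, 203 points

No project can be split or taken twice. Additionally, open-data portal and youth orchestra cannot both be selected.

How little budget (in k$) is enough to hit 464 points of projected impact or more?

96

Look for the lowest-budget combination reaching 464.
literacy program + food-bank expansion + street-tree planting reaches 489 using 96 k$.
No combination under 96 k$ hits 464.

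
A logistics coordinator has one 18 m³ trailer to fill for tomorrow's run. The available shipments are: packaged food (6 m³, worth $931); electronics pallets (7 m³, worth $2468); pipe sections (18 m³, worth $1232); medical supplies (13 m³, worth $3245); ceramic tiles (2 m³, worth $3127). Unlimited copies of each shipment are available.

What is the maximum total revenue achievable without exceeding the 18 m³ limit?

28143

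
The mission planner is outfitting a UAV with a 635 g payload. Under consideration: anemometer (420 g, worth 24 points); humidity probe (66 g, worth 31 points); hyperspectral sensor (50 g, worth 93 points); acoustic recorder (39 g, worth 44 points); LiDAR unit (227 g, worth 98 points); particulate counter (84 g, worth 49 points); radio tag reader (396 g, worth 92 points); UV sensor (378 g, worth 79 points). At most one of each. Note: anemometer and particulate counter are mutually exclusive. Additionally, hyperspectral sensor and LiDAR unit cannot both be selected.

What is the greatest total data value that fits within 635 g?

Best packing: humidity probe + hyperspectral sensor + acoustic recorder + particulate counter + radio tag reader — 635 g, 309 total.
No other feasible combination exceeds 309.

309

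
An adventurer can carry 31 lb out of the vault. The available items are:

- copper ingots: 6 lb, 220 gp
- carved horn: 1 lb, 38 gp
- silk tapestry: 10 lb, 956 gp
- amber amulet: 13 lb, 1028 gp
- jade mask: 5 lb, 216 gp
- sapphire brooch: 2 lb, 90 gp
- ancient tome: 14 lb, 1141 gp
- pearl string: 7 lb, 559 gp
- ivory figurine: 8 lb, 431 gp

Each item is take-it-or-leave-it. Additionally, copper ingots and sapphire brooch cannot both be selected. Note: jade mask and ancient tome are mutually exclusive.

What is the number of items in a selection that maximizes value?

3

Best achievable value is 2656.
One optimal bundle: silk tapestry + ancient tome + pearl string (31 lb).
Every optimal selection uses 3 items.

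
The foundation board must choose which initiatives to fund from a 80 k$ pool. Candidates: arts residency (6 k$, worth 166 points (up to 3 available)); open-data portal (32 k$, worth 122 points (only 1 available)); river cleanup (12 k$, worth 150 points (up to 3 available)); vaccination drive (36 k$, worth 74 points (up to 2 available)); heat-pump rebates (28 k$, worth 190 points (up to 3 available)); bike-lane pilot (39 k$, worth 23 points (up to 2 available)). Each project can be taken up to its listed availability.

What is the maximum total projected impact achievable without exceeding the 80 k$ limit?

988

Filling by ratio: 3×arts residency + 3×river cleanup for 948, with 26 k$ left unused.
Dropping river cleanup frees 12 k$; slotting in heat-pump rebates (28 k$) lifts the total to 988 at 70 k$.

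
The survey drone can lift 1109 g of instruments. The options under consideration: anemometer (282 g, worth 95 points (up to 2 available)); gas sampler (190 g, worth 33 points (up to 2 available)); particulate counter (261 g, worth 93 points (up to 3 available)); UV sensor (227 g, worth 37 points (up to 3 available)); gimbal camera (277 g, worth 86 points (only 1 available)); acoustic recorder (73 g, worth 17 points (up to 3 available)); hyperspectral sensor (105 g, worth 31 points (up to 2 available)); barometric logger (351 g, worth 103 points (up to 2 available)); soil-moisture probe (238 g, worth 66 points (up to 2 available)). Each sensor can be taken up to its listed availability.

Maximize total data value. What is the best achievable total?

The ratio heuristic lands on anemometer + 3×particulate counter (374) but leaves 44 g idle.
Replace particulate counter with anemometer: the trade gains 2 net, giving 376 at 1086 g.
Nothing else within 1109 g beats 376.

376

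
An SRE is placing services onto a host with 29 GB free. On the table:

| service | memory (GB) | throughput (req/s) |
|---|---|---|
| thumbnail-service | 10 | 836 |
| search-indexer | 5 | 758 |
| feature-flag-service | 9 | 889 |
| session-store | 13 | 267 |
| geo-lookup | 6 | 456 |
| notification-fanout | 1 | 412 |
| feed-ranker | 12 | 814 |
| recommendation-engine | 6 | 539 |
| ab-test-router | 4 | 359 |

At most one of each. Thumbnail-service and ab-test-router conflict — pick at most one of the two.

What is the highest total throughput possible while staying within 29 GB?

The ratio heuristic lands on search-indexer + feature-flag-service + notification-fanout + recommendation-engine + ab-test-router (2957) but leaves 4 GB idle.
Dropping ab-test-router frees 4 GB; slotting in geo-lookup (6 GB) lifts the total to 3054 at 27 GB.

3054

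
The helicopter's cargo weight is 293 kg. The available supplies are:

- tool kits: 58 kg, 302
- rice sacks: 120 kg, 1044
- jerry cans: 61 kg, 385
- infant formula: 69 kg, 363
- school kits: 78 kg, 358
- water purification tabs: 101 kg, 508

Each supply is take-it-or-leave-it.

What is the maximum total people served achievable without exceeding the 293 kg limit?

Taking the top-ratio supplies first gives rice sacks + jerry cans + infant formula for 1792 (250 kg).
Replace infant formula with water purification tabs: the trade gains 145 net, giving 1937 at 282 kg.

1937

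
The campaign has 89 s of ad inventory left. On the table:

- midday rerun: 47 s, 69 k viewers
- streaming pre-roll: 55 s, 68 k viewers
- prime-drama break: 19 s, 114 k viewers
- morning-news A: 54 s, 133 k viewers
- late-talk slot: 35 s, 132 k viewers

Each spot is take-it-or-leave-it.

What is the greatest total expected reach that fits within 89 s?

265

Filling by ratio: prime-drama break + late-talk slot for 246, with 35 s left unused.
Dropping prime-drama break frees 19 s; slotting in morning-news A (54 s) lifts the total to 265 at 89 s.
Runner-up prime-drama break + morning-news A tops out at 247.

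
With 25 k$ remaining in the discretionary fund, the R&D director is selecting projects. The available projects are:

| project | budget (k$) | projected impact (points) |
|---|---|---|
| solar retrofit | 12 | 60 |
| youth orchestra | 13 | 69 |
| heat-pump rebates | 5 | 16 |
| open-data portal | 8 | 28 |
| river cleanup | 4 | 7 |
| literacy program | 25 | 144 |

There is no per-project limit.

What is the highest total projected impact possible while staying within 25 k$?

Density check — literacy program 5.76, youth orchestra 5.31, solar retrofit 5.00 are the best per k$.
Literacy program uses 25 of the 25 k$ and totals 144.

144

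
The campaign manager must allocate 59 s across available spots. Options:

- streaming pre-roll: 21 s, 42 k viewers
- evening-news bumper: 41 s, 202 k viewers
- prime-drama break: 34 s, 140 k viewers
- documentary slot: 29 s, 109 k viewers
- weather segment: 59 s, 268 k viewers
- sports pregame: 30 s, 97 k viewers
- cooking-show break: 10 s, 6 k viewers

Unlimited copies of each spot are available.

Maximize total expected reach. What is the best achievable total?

268

Filling by ratio: evening-news bumper + cooking-show break for 208, with 8 s left unused.
The 51 s tied up in evening-news bumper and cooking-show break is better spent on weather segment — total rises to 268 (59 s).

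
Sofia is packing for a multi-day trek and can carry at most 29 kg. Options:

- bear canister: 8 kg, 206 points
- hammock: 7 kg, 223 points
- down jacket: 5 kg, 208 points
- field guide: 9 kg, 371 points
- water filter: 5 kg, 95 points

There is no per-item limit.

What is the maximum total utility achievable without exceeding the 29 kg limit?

1203

A density-first pass picks 5×down jacket — 1040 at 25 kg.
Dropping down jacket frees 5 kg; slotting in field guide (9 kg) lifts the total to 1203 at 29 kg.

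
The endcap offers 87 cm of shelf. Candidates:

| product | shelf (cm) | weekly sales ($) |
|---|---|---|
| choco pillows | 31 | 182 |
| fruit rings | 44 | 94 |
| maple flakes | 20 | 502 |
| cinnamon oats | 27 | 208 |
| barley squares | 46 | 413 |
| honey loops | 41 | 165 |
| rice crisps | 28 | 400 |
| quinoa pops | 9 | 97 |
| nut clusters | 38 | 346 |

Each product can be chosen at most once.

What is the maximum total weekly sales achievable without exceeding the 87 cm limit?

1248

The ratio heuristic lands on maple flakes + cinnamon oats + rice crisps + quinoa pops (1207) but leaves 3 cm idle.
Dropping cinnamon oats and quinoa pops frees 36 cm; slotting in nut clusters (38 cm) lifts the total to 1248 at 86 cm.
Next best is maple flakes + cinnamon oats + rice crisps + quinoa pops at 1207 (84 cm) — short by 41.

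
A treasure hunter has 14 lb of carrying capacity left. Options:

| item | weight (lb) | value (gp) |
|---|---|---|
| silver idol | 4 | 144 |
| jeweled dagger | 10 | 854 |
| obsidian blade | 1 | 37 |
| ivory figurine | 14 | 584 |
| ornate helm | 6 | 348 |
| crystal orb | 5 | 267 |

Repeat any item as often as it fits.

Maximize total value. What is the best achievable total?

Density check — jeweled dagger 85.40, ornate helm 58.00, crystal orb 53.40 are the best per lb.
Jeweled dagger + 4×obsidian blade uses 14 of the 14 lb and totals 1002.
That's the maximum — no swap from here does better than 1002.

1002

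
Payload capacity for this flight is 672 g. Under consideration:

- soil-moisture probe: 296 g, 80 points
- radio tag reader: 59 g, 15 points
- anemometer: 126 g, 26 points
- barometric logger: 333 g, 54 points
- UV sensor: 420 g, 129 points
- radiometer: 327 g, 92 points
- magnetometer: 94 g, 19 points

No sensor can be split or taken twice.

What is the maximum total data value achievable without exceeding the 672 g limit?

Greedy by ratio would take radio tag reader + anemometer + UV sensor: 605 g used, total 170.
Replace radio tag reader with magnetometer: the trade gains 4 net, giving 174 at 640 g.

174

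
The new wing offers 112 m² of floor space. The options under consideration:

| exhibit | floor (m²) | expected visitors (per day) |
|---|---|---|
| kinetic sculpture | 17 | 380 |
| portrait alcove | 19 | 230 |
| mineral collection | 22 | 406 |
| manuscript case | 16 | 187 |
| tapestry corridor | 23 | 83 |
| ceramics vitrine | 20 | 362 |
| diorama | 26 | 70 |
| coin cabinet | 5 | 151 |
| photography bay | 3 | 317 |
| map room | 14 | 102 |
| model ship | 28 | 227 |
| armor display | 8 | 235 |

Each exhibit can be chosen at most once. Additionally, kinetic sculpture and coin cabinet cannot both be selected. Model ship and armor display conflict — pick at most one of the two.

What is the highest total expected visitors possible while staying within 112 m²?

2117

Ranking by ratio (expected visitors/m²): photography bay 105.67, coin cabinet 30.20, armor display 29.38.
Kinetic sculpture + portrait alcove + mineral collection + manuscript case + ceramics vitrine + photography bay + armor display uses 105 of the 112 m² and totals 2117.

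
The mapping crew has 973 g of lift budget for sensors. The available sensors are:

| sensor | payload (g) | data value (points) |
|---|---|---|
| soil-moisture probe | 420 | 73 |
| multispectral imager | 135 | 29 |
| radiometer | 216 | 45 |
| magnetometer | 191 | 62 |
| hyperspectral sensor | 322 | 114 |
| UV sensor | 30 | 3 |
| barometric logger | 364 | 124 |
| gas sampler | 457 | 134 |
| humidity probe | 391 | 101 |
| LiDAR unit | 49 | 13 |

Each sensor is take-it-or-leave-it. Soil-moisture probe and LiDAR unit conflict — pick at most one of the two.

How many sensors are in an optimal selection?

Best achievable data value is 316.
One optimal bundle: magnetometer + hyperspectral sensor + UV sensor + barometric logger + LiDAR unit (956 g).
Every optimal selection uses 5 sensors.

5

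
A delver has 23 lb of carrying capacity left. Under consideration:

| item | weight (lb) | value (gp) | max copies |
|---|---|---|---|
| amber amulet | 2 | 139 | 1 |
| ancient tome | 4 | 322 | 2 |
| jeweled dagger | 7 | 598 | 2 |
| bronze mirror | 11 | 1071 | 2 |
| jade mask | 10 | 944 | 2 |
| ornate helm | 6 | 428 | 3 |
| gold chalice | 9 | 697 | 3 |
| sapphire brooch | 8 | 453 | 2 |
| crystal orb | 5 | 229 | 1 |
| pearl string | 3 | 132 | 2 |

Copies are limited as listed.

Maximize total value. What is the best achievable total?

2154

Ranking by ratio (value/lb): bronze mirror 97.36, jade mask 94.40, jeweled dagger 85.43.
A density-first pass picks 2×bronze mirror — 2142 at 22 lb.
The 11 lb tied up in bronze mirror is better spent on amber amulet + jade mask — total rises to 2154 (23 lb).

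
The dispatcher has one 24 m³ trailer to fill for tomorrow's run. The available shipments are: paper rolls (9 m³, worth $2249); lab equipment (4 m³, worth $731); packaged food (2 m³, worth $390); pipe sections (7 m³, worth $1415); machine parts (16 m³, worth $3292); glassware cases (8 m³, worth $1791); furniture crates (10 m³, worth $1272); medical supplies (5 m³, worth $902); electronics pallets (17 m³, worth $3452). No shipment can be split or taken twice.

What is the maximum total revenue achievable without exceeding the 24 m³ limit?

5455

Paper rolls + pipe sections + glassware cases uses 24 of the 24 m³ and totals 5455.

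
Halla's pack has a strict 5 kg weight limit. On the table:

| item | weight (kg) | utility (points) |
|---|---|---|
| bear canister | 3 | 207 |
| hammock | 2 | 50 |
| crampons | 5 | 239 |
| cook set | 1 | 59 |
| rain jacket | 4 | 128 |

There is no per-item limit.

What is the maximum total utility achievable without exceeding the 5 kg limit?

325

Best packing: bear canister + 2×cook set — 5 kg, 325 total.
Every other selection either busts 5 kg or fails to beat 325.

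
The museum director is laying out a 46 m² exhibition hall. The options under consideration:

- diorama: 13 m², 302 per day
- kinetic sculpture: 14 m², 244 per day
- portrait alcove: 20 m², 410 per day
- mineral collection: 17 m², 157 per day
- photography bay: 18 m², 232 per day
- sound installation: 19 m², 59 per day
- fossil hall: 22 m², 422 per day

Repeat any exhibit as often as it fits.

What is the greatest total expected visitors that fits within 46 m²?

A density-first pass picks 3×diorama — 906 at 39 m².
Replace diorama with portrait alcove: the trade gains 108 net, giving 1014 at 46 m².

1014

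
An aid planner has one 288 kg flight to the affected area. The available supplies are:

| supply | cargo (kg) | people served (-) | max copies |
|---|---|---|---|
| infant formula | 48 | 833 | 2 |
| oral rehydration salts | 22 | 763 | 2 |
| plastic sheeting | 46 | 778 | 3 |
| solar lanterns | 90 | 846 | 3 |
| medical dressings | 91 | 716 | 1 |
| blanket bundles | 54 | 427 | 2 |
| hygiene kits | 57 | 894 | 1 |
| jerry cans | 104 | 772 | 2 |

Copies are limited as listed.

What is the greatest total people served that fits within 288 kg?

5587

By people served per kg: oral rehydration salts 34.68, infant formula 17.35, plastic sheeting 16.91, hygiene kits 15.68 lead.
A density-first pass picks 2×infant formula + 2×oral rehydration salts + 3×plastic sheeting — 5526 at 278 kg.
Dropping infant formula frees 48 kg; slotting in hygiene kits (57 kg) lifts the total to 5587 at 287 kg.
That's the maximum — no swap from here does better than 5587.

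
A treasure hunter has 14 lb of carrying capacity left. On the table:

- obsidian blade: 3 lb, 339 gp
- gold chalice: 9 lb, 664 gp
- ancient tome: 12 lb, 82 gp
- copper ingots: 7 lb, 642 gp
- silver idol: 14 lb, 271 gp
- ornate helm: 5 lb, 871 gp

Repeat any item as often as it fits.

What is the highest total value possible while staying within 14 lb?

The ratio ordering already packs tightly: obsidian blade + 2×ornate helm, 13 lb, 2081.
Nothing else within 14 lb beats 2081.

2081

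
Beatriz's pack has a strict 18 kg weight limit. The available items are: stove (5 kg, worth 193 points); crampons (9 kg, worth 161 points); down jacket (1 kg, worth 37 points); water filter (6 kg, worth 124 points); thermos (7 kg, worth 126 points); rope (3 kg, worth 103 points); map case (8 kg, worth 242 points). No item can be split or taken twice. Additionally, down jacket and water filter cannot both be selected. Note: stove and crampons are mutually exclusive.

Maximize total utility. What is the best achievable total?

575

Stove + down jacket + rope + map case uses 17 of the 18 kg and totals 575.
The spare 1 kg is too small for any remaining item, and no feasible exchange beats 575.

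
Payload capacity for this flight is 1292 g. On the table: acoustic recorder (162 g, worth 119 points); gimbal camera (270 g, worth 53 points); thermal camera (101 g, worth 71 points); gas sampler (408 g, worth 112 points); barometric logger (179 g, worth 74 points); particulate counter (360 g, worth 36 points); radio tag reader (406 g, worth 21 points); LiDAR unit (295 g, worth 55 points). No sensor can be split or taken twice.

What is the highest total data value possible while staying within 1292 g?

Filling by ratio: acoustic recorder + gimbal camera + thermal camera + gas sampler + barometric logger for 429, with 172 g left unused.
The 270 g tied up in gimbal camera is better spent on LiDAR unit — total rises to 431 (1145 g).

431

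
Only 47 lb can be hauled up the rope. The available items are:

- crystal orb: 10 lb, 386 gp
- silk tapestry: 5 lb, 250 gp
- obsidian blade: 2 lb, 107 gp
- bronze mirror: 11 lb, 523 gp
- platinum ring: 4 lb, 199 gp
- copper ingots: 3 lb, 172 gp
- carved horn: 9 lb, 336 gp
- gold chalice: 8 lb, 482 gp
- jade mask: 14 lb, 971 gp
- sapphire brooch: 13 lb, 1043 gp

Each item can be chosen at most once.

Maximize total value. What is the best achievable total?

Density check — sapphire brooch 80.23, jade mask 69.36, gold chalice 60.25, copper ingots 57.33 are the best per lb.
The ratio heuristic lands on silk tapestry + obsidian blade + copper ingots + gold chalice + jade mask + sapphire brooch (3025) but leaves 2 lb idle.
Dropping obsidian blade frees 2 lb; slotting in platinum ring (4 lb) lifts the total to 3117 at 47 lb.
The closest alternative, silk tapestry + obsidian blade + platinum ring + gold chalice + jade mask + sapphire brooch, reaches only 3052.

3117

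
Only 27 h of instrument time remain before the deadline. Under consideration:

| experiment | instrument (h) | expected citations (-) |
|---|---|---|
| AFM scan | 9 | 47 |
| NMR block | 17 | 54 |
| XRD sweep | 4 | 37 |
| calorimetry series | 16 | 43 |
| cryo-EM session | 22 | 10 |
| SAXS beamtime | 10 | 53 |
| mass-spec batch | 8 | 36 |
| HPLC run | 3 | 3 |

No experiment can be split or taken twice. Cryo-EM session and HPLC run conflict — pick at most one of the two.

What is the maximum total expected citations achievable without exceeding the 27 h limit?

AFM scan + XRD sweep + SAXS beamtime + HPLC run uses 26 of the 27 h and totals 140.

140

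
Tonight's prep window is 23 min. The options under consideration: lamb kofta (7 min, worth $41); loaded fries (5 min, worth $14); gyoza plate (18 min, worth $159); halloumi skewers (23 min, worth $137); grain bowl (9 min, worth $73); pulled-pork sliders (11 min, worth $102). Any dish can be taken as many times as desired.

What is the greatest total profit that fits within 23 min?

204

By profit per min: pulled-pork sliders 9.27, gyoza plate 8.83, grain bowl 8.11 lead.
Best packing: 2×pulled-pork sliders — 22 min, 204 total.
No other feasible combination exceeds 204.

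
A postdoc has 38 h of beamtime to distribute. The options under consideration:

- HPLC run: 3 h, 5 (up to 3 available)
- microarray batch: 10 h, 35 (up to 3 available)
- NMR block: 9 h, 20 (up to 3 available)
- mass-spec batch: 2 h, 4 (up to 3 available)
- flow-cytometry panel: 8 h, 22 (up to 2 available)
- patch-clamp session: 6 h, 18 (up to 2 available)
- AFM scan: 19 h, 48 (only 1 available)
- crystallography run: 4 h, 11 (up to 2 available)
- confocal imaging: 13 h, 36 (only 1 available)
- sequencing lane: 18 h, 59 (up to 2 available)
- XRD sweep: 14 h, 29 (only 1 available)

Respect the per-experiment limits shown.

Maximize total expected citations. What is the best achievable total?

129

Ranking by ratio (expected citations/h): microarray batch 3.50, sequencing lane 3.28, patch-clamp session 3.00, confocal imaging 2.77.
Taking the top-ratio experiments first gives 3×microarray batch + mass-spec batch + patch-clamp session for 127 (38 h).
Dropping microarray batch and mass-spec batch and patch-clamp session frees 18 h; slotting in sequencing lane (18 h) lifts the total to 129 at 38 h.
Nothing else within 38 h beats 129.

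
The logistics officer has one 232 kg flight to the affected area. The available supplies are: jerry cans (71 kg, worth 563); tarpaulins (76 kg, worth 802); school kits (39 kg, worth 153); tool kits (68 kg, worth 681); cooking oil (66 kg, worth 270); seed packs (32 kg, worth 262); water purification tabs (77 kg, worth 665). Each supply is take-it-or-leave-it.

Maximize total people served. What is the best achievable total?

Best packing: tarpaulins + tool kits + water purification tabs — 221 kg, 2148 total.
No other feasible combination exceeds 2148.

2148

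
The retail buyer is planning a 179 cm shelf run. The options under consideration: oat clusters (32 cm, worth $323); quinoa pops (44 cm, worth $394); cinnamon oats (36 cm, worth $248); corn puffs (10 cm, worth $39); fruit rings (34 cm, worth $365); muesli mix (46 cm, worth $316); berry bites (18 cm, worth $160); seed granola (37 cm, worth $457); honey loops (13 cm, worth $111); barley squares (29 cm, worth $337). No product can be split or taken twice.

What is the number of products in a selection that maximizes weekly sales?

5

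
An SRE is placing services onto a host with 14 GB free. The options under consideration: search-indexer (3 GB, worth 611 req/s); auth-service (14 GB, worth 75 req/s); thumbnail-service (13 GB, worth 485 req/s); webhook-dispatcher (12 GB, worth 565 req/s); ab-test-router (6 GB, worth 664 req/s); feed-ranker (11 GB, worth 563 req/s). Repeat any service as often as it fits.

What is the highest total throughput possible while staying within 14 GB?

2444

Taking 4×search-indexer: 12 GB used, 2444 in throughput.
Nothing else within 14 GB beats 2444.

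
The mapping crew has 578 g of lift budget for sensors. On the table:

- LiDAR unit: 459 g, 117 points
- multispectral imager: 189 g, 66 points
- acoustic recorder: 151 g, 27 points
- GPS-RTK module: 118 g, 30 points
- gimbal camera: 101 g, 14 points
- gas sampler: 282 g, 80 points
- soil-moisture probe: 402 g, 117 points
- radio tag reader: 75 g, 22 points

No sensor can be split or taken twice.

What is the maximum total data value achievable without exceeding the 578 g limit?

The ratio ordering already packs tightly: multispectral imager + gas sampler + radio tag reader, 546 g, 168.
The closest alternative, multispectral imager + gimbal camera + gas sampler, reaches only 160.

168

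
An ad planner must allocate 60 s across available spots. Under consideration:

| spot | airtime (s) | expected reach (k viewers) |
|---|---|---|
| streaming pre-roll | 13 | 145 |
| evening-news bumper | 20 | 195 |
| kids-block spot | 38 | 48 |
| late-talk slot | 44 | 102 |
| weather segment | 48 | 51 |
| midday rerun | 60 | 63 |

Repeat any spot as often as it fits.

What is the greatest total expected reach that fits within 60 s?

The ratio heuristic lands on 4×streaming pre-roll (580) but leaves 8 s idle.
Replace streaming pre-roll with evening-news bumper: the trade gains 50 net, giving 630 at 59 s.
No other feasible combination exceeds 630.

630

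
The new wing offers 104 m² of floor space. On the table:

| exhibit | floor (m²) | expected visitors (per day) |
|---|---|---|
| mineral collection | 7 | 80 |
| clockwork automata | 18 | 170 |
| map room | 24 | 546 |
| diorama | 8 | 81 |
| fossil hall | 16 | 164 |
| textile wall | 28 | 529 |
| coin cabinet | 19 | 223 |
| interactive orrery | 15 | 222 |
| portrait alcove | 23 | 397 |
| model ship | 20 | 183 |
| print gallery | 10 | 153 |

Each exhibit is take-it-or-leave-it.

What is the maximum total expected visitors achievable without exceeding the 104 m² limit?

Greedy by ratio would take map room + textile wall + interactive orrery + portrait alcove + print gallery: 100 m² used, total 1847.
Dropping interactive orrery frees 15 m²; slotting in coin cabinet (19 m²) lifts the total to 1848 at 104 m².

1848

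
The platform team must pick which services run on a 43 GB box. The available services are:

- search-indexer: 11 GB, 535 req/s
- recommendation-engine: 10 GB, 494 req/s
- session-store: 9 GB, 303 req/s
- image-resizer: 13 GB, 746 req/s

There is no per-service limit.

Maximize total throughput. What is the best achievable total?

Taking 3×image-resizer: 39 GB used, 2238 in throughput.
Every other selection either busts 43 GB or fails to beat 2238.

2238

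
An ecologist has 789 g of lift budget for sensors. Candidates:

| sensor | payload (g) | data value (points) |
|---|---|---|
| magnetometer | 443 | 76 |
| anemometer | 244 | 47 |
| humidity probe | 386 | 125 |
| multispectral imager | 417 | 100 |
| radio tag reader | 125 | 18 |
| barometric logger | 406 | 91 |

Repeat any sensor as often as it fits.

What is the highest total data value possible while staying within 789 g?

2×humidity probe uses 772 of the 789 g and totals 250.
The spare 17 g is too small for any remaining sensor, and no exchange beats 250.

250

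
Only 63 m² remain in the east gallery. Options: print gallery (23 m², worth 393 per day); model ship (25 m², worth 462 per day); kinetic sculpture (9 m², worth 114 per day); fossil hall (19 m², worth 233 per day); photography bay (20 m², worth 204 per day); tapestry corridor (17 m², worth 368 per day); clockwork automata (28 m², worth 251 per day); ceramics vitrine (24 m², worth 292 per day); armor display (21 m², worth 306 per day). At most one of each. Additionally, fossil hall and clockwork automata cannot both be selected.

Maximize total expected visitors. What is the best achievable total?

Taking model ship + tapestry corridor + armor display: 63 m² used, 1136 in expected visitors.
That's the maximum — no feasible swap from here does better than 1136.

1136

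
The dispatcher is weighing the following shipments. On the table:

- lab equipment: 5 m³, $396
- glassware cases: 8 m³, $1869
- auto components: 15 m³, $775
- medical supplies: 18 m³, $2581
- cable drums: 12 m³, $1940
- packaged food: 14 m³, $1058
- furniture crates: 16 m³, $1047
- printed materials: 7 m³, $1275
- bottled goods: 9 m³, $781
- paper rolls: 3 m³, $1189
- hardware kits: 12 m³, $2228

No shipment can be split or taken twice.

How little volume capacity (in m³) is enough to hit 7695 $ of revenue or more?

Look for the lowest-volume combination reaching 7695.
Taking glassware cases + medical supplies + paper rolls + hardware kits gives 7867 (≥ 7695) for 41 m³.
Any bundle with less than 41 m³ falls short of 7695.

41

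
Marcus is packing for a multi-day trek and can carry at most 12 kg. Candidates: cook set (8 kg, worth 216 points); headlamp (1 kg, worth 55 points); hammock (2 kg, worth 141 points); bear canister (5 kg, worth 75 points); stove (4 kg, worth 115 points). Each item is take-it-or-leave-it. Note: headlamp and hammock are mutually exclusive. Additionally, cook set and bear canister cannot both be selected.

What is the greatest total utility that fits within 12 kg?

357

Taking cook set + hammock: 10 kg used, 357 in utility.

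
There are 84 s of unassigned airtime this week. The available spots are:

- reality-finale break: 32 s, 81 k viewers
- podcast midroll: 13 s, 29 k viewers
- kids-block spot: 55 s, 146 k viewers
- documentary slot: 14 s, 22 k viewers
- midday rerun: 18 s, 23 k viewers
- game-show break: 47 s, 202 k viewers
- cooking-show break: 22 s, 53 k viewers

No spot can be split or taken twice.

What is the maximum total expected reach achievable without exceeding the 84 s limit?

284

Density check — game-show break 4.30, kids-block spot 2.65, reality-finale break 2.53, cooking-show break 2.41 are the best per s.
The ratio heuristic lands on reality-finale break + game-show break (283) but leaves 5 s idle.
Replace reality-finale break with podcast midroll + cooking-show break: the trade gains 1 net, giving 284 at 82 s.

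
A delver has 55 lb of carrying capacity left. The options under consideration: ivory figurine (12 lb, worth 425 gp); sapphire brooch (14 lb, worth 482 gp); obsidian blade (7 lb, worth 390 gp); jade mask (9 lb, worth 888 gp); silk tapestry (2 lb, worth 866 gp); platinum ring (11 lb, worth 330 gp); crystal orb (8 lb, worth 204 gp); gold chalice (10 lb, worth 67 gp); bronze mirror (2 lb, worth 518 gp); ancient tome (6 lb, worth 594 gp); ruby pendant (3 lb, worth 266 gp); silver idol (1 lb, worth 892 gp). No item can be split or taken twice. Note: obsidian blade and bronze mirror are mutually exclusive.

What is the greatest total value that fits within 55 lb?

By value per lb: silver idol 892.00, silk tapestry 433.00, bronze mirror 259.00 lead.
Ivory figurine + jade mask + silk tapestry + platinum ring + crystal orb + bronze mirror + ancient tome + ruby pendant + silver idol uses 54 of the 55 lb and totals 4983.

4983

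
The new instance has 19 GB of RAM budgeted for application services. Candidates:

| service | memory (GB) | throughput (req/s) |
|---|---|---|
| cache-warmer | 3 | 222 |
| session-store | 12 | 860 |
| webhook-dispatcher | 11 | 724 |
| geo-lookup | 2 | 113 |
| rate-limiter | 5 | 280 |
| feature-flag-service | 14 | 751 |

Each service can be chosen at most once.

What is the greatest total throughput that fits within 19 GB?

Ranking by ratio (throughput/GB): cache-warmer 74.00, session-store 71.67, webhook-dispatcher 65.82.
Greedy by ratio would take cache-warmer + session-store + geo-lookup: 17 GB used, total 1195.
Dropping cache-warmer frees 3 GB; slotting in rate-limiter (5 GB) lifts the total to 1253 at 19 GB.
Nothing else within 19 GB beats 1253.

1253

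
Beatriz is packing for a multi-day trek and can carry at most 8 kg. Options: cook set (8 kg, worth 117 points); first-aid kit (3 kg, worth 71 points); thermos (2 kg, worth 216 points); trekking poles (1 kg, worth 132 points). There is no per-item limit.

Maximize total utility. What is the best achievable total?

8×trekking poles uses 8 of the 8 kg and totals 1056.
No other feasible combination exceeds 1056.

1056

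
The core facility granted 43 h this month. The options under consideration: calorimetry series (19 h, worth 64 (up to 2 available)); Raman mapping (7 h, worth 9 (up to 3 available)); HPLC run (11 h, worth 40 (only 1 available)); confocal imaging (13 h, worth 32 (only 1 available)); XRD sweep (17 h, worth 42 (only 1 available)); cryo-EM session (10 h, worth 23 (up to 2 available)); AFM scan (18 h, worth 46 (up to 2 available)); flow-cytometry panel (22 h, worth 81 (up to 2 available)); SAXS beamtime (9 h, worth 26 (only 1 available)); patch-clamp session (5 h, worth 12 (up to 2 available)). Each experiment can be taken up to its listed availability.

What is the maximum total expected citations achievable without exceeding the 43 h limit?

Ranking by ratio (expected citations/h): flow-cytometry panel 3.68, HPLC run 3.64, calorimetry series 3.37, SAXS beamtime 2.89.
Taking HPLC run + flow-cytometry panel + SAXS beamtime: 42 h used, 147 in expected citations.

147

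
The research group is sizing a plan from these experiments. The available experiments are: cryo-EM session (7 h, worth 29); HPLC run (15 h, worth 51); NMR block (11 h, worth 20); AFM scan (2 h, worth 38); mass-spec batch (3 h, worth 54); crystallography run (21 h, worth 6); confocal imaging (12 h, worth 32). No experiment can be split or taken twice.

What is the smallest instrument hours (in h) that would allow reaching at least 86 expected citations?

5

Need the lightest bundle worth ≥ 86.
Taking AFM scan + mass-spec batch gives 92 (≥ 86) for 5 h.
Below 5 h the best achievable stays under 86.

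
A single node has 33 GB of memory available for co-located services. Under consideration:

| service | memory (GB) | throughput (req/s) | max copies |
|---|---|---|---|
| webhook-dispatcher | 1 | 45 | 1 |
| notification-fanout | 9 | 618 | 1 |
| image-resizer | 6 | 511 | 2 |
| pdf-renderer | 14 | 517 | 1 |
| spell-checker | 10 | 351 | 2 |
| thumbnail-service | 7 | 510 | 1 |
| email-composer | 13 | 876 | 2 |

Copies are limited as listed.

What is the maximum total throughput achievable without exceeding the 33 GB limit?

2453

By throughput per GB: image-resizer 85.17, thumbnail-service 72.86, notification-fanout 68.67 lead.
Taking the top-ratio services first gives webhook-dispatcher + notification-fanout + 2×image-resizer + thumbnail-service for 2195 (29 GB).
Replace notification-fanout with email-composer: the trade gains 258 net, giving 2453 at 33 GB.
Nothing else within 33 GB beats 2453.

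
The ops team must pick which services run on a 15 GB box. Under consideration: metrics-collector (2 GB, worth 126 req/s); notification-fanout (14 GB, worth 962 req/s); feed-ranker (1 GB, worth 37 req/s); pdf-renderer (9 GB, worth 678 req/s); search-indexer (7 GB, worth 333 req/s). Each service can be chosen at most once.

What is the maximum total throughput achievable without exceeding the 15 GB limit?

999

Density check — pdf-renderer 75.33, notification-fanout 68.71, metrics-collector 63.00, search-indexer 47.57 are the best per GB.
A density-first pass picks metrics-collector + feed-ranker + pdf-renderer — 841 at 12 GB.
Replace metrics-collector and pdf-renderer with notification-fanout: the trade gains 158 net, giving 999 at 15 GB.
Nothing else within 15 GB beats 999.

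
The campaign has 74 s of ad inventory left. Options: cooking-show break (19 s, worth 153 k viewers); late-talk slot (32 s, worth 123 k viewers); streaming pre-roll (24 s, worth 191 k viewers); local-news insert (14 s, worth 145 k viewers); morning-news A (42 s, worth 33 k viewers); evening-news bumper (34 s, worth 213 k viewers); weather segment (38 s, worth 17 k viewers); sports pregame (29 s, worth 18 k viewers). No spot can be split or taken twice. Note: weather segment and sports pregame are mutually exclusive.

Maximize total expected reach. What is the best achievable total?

Ranking by ratio (expected reach/s): local-news insert 10.36, cooking-show break 8.05, streaming pre-roll 7.96.
Greedy by ratio would take cooking-show break + streaming pre-roll + local-news insert: 57 s used, total 489.
The 19 s tied up in cooking-show break is better spent on evening-news bumper — total rises to 549 (72 s).

549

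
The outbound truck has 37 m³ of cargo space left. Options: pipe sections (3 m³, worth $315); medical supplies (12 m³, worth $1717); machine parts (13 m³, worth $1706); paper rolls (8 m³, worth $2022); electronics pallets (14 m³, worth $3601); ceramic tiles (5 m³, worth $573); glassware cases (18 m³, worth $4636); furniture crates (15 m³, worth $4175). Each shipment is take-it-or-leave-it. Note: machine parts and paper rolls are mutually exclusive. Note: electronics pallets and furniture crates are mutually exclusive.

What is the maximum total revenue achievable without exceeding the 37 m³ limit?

9126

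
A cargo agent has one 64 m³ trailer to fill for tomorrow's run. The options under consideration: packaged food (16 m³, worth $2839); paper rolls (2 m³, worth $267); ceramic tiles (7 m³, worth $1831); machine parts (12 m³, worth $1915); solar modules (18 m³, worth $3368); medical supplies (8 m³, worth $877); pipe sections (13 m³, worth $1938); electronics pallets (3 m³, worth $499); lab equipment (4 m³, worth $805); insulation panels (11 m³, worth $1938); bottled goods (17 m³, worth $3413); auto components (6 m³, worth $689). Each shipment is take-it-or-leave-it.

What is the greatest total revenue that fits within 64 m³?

The ratio ordering already packs tightly: packaged food + paper rolls + ceramic tiles + solar modules + lab equipment + bottled goods, 64 m³, 12523.
No other feasible combination exceeds 12523.

12523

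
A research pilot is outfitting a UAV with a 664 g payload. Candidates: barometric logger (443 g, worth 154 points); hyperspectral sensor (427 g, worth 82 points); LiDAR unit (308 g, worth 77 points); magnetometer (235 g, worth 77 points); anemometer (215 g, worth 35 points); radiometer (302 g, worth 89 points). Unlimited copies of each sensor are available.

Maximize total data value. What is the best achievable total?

189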